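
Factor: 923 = 13^1*71^1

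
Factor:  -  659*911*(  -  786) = 2^1*3^1*131^1*659^1*911^1=471874314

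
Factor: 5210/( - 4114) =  - 2605/2057 = - 5^1*11^ ( - 2 )*17^( - 1 )*521^1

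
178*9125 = 1624250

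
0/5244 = 0 = 0.00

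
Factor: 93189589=93189589^1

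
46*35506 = 1633276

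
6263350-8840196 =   -  2576846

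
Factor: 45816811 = 67^1 * 683833^1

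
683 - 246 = 437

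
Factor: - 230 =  - 2^1 * 5^1 * 23^1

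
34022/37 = 919 + 19/37 = 919.51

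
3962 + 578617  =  582579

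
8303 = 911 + 7392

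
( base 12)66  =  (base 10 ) 78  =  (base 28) 2m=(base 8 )116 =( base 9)86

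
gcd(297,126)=9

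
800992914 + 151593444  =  952586358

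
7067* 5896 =41667032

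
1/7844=1/7844 = 0.00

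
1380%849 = 531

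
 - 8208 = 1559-9767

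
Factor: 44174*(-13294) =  - 587249156 = - 2^2*13^1 * 17^2*23^1*1699^1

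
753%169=77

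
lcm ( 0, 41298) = 0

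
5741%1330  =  421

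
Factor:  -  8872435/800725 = - 5^(  -  1 )*11^1*13^1*12409^1*32029^(-1) = -  1774487/160145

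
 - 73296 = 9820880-9894176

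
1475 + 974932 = 976407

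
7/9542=7/9542  =  0.00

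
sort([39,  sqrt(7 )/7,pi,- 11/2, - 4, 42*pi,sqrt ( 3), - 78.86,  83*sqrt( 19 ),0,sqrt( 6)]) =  [ - 78.86,- 11/2,  -  4,  0,sqrt(7) /7, sqrt(3) , sqrt(6),pi, 39,42*pi,83*sqrt( 19) ] 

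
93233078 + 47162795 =140395873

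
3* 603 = 1809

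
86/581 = 86/581 = 0.15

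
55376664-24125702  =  31250962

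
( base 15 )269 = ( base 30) i9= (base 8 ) 1045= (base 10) 549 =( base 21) 153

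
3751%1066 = 553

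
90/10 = 9 = 9.00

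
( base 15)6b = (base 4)1211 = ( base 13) 7a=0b1100101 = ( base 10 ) 101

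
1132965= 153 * 7405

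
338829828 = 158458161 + 180371667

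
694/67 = 694/67 = 10.36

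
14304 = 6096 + 8208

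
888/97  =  888/97 = 9.15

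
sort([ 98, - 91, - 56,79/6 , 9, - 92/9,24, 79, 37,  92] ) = [ - 91, - 56, - 92/9,9,79/6, 24, 37, 79, 92 , 98] 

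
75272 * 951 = 71583672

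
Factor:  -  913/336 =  - 2^( - 4 )*3^( - 1 )*7^( - 1 )*11^1*83^1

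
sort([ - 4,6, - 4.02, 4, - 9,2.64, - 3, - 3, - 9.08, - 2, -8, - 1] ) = [ - 9.08, - 9, - 8, -4.02, - 4,- 3, - 3 , - 2, -1,2.64, 4,6]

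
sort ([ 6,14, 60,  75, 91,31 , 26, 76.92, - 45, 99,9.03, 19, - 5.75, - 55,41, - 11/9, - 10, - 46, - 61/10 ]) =[  -  55, - 46, - 45, - 10,-61/10, - 5.75, - 11/9, 6,  9.03, 14,19  ,  26,31, 41, 60, 75,76.92, 91, 99 ] 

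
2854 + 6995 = 9849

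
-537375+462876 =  - 74499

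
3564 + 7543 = 11107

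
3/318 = 1/106 = 0.01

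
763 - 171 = 592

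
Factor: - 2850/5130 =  - 5/9 = - 3^( - 2 ) * 5^1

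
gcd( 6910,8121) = 1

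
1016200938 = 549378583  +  466822355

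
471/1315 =471/1315 = 0.36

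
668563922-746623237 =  - 78059315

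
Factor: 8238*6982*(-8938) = - 514093345608 =- 2^3*3^1*41^1*109^1*1373^1*3491^1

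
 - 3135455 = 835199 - 3970654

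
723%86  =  35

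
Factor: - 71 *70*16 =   -  2^5*5^1*7^1*71^1 = - 79520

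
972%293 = 93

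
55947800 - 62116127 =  - 6168327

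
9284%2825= 809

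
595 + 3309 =3904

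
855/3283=855/3283 = 0.26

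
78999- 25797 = 53202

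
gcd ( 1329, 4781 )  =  1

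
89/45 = 1  +  44/45 = 1.98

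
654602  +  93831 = 748433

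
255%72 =39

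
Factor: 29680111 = 29680111^1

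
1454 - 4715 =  - 3261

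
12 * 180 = 2160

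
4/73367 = 4/73367 = 0.00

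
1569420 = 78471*20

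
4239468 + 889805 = 5129273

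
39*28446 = 1109394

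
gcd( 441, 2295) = 9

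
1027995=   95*10821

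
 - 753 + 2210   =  1457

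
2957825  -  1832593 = 1125232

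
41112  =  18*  2284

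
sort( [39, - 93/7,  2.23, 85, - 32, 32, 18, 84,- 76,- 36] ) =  [ - 76, - 36, - 32, - 93/7,2.23,18, 32, 39, 84, 85 ] 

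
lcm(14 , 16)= 112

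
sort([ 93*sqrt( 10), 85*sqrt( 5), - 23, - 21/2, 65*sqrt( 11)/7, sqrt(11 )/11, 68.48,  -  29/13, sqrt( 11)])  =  [ - 23, - 21/2, - 29/13,sqrt( 11)/11,  sqrt( 11 ),65*sqrt(11)/7, 68.48, 85*sqrt(5 ), 93*sqrt( 10) ]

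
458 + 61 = 519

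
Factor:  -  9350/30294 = - 25/81 = -3^( - 4)*5^2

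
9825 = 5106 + 4719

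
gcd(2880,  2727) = 9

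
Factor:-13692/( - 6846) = 2^1 = 2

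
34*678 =23052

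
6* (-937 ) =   -  5622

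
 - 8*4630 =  - 37040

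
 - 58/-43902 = 29/21951 = 0.00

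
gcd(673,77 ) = 1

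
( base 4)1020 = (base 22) 36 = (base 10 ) 72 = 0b1001000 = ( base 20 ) 3c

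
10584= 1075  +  9509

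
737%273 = 191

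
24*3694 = 88656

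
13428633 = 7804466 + 5624167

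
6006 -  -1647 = 7653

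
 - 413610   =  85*(- 4866) 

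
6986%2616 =1754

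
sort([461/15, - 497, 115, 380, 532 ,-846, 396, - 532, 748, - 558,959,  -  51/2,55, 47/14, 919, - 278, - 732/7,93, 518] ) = [-846, - 558, - 532, - 497,-278,-732/7, - 51/2,47/14,461/15, 55, 93 , 115, 380,396,  518,532, 748, 919, 959 ] 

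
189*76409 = 14441301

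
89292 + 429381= 518673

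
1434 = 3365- 1931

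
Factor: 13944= 2^3 * 3^1*7^1*83^1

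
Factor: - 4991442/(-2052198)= 831907/342033 = 3^(- 1) * 23^( -1 )*71^1 *4957^( - 1) * 11717^1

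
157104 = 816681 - 659577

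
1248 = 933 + 315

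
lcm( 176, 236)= 10384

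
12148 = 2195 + 9953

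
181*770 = 139370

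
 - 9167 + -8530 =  - 17697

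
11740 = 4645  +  7095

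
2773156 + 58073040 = 60846196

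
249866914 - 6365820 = 243501094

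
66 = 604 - 538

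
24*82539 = 1980936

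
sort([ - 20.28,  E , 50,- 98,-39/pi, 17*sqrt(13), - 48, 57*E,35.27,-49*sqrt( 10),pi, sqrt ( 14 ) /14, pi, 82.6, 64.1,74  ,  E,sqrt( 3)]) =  [  -  49*sqrt( 10), - 98, - 48,  -  20.28,  -  39/pi, sqrt( 14 )/14 , sqrt(3 ),E,E,pi , pi, 35.27,50, 17 * sqrt( 13),64.1,74, 82.6,  57*E ] 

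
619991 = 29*21379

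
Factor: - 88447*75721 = -241^1  *367^1*75721^1  =  - 6697295287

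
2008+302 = 2310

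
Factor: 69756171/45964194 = 23252057/15321398 = 2^(  -  1 )*23^1*523^1*1933^1*7660699^( - 1)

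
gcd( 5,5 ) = 5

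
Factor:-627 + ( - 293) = -2^3*5^1  *  23^1 =- 920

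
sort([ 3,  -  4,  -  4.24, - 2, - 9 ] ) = [ - 9,  -  4.24, - 4, - 2,3 ] 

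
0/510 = 0 = 0.00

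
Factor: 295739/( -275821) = -683/637 = - 7^( - 2)*13^(-1 )*683^1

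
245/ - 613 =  - 1 + 368/613 = - 0.40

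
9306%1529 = 132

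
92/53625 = 92/53625 = 0.00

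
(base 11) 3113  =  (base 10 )4128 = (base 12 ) 2480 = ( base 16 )1020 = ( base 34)3je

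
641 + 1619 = 2260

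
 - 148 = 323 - 471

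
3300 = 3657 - 357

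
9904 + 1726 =11630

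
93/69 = 1 + 8/23  =  1.35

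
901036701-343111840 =557924861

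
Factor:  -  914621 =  - 53^1*17257^1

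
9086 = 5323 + 3763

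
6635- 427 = 6208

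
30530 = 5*6106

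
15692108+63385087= 79077195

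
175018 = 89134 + 85884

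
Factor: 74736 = 2^4*3^3*173^1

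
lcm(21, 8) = 168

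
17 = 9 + 8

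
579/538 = 579/538 = 1.08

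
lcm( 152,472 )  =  8968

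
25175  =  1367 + 23808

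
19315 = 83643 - 64328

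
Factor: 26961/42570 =19/30 = 2^( - 1 )*3^ ( - 1)*5^( - 1 )*19^1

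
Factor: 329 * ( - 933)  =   - 306957=- 3^1* 7^1*47^1*311^1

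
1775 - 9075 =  - 7300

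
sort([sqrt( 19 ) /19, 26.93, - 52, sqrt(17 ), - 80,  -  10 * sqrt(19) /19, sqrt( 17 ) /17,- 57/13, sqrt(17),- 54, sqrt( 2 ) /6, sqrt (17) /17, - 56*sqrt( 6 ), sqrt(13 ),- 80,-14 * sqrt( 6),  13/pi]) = [ - 56*sqrt( 6), - 80, - 80, - 54, - 52, - 14*  sqrt(6), - 57/13 , - 10*sqrt (19 ) /19 , sqrt( 19 ) /19 , sqrt(2) /6,  sqrt( 17 )/17,sqrt(17)/17,sqrt( 13 ),sqrt(17), sqrt( 17),13/pi, 26.93] 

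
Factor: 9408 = 2^6*3^1*7^2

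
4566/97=47 + 7/97 = 47.07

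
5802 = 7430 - 1628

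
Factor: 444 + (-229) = 215 = 5^1* 43^1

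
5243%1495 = 758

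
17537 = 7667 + 9870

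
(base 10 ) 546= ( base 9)666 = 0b1000100010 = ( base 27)k6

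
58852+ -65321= -6469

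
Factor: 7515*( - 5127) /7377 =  - 12843135/2459 = - 3^2*5^1*167^1 * 1709^1*2459^( - 1)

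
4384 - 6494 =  - 2110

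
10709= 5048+5661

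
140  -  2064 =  - 1924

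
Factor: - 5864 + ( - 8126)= - 13990 = - 2^1*5^1 * 1399^1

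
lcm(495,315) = 3465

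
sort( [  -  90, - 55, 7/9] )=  [ - 90, - 55,7/9]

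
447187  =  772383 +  - 325196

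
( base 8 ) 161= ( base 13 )89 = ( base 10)113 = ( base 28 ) 41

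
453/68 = 6 + 45/68  =  6.66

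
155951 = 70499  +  85452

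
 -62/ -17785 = 62/17785   =  0.00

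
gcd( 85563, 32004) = 9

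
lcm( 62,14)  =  434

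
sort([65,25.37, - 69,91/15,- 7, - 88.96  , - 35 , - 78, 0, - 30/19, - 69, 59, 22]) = [ - 88.96, - 78,-69 ,  -  69,-35, - 7, - 30/19,  0,91/15,22,  25.37, 59 , 65 ]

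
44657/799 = 44657/799 = 55.89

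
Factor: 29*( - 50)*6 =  - 2^2*3^1*5^2 * 29^1 = - 8700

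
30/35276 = 15/17638= 0.00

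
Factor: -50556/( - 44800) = 12639/11200 = 2^( - 6 )*3^1*5^( - 2) * 7^( - 1)*11^1*383^1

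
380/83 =380/83 = 4.58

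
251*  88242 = 22148742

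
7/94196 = 7/94196  =  0.00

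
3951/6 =1317/2=658.50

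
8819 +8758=17577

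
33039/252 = 131  +  3/28 = 131.11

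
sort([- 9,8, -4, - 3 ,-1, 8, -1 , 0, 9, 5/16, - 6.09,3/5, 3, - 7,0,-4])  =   [ - 9, - 7, - 6.09, - 4, - 4, - 3 , - 1, - 1 , 0, 0, 5/16, 3/5, 3, 8, 8,9 ] 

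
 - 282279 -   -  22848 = -259431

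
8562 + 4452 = 13014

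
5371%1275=271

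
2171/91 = 23 + 6/7 = 23.86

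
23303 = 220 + 23083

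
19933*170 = 3388610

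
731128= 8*91391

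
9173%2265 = 113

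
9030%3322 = 2386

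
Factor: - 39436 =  -2^2*9859^1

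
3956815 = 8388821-4432006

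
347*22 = 7634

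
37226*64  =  2382464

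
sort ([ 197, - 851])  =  [  -  851, 197] 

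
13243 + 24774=38017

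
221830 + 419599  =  641429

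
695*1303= 905585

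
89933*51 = 4586583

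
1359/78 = 17 + 11/26=   17.42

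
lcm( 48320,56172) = 4493760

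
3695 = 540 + 3155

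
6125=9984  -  3859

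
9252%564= 228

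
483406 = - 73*( -6622)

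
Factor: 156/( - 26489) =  - 2^2*3^1* 13^1*26489^ ( - 1)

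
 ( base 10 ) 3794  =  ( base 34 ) 39k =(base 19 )a9d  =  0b111011010010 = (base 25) 61J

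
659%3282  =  659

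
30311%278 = 9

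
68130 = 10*6813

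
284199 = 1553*183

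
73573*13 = 956449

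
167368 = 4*41842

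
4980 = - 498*( - 10 )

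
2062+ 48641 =50703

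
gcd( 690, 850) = 10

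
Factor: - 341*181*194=  -  2^1*11^1*31^1*  97^1*181^1 = - 11973874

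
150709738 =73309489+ 77400249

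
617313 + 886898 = 1504211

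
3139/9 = 3139/9 = 348.78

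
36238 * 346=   12538348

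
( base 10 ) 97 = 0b1100001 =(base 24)41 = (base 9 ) 117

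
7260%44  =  0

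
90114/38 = 45057/19 =2371.42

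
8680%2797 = 289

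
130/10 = 13 = 13.00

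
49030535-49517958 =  - 487423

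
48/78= 8/13 = 0.62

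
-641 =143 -784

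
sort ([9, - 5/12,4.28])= [ - 5/12,4.28,9]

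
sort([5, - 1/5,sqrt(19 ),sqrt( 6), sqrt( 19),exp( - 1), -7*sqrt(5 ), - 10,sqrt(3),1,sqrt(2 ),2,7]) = [-7 *sqrt(5), - 10, - 1/5,exp( - 1 ),1,sqrt(2), sqrt ( 3), 2 , sqrt(6 ),sqrt(19 ),sqrt( 19),  5,7]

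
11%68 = 11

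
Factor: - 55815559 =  - 19^1*113^1*25997^1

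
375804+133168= 508972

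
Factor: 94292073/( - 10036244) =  - 2^( - 2)*3^3*2509061^( - 1) * 3492299^1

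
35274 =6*5879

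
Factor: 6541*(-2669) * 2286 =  - 2^1*3^2*17^1*31^1*  127^1*157^1*211^1 = - 39908825694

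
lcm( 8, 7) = 56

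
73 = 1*73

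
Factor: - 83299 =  - 83299^1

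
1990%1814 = 176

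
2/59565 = 2/59565 = 0.00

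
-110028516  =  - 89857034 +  - 20171482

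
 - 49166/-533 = 92+10/41 = 92.24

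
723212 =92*7861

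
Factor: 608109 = 3^1*61^1*3323^1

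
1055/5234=1055/5234 = 0.20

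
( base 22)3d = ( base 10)79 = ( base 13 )61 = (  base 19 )43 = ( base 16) 4F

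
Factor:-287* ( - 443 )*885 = 112519785=3^1*5^1*7^1* 41^1* 59^1*443^1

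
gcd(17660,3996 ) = 4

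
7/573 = 7/573 = 0.01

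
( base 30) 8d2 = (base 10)7592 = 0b1110110101000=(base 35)66w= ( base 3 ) 101102012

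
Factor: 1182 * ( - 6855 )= - 8102610 = -  2^1*3^2*5^1*197^1*457^1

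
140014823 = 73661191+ 66353632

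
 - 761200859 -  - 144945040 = -616255819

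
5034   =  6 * 839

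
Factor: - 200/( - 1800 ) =3^( - 2 )=1/9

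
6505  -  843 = 5662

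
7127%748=395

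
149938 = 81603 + 68335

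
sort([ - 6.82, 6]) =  [-6.82,6]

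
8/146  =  4/73 = 0.05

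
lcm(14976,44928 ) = 44928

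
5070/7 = 724 + 2/7   =  724.29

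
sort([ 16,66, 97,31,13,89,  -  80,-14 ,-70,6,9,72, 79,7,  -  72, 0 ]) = [ - 80,  -  72, - 70, - 14,0, 6, 7,9,13, 16, 31, 66  ,  72,79,89,97]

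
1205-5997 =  - 4792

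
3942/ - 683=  - 6 + 156/683 = - 5.77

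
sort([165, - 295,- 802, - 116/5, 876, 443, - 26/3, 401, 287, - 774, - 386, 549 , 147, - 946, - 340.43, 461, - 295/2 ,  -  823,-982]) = [ - 982, - 946, - 823 , - 802, - 774, -386, - 340.43, - 295,-295/2, - 116/5 , - 26/3, 147, 165, 287, 401,443 , 461,549, 876] 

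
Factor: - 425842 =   -  2^1 * 149^1*1429^1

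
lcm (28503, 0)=0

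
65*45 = 2925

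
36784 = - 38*( - 968) 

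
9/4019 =9/4019 = 0.00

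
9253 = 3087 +6166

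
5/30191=5/30191 = 0.00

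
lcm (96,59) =5664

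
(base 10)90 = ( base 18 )50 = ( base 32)2Q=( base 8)132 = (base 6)230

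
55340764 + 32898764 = 88239528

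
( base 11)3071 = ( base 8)7747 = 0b111111100111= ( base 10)4071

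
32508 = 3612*9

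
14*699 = 9786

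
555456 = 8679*64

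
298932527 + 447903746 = 746836273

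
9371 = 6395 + 2976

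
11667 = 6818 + 4849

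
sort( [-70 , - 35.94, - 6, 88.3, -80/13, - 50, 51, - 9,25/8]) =[ - 70, - 50, - 35.94, - 9 , - 80/13, - 6,25/8,51,88.3]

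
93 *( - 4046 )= - 376278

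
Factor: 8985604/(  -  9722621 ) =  - 2^2*313^1*7177^1*9722621^( - 1 ) 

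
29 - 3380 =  - 3351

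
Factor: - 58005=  - 3^2 * 5^1*1289^1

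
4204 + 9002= 13206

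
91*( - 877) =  - 79807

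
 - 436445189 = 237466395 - 673911584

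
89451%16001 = 9446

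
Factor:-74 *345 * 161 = -2^1 * 3^1*5^1*7^1*23^2 * 37^1= -4110330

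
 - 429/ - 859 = 429/859 =0.50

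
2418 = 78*31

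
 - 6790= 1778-8568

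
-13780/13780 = - 1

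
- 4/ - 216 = 1/54 = 0.02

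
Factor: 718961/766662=2^(  -  1 ) *3^( - 1)*13^(-1) * 313^1*2297^1*9829^ (  -  1) 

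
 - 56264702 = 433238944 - 489503646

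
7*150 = 1050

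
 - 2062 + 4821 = 2759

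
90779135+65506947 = 156286082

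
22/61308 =11/30654 = 0.00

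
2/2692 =1/1346 = 0.00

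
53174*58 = 3084092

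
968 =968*1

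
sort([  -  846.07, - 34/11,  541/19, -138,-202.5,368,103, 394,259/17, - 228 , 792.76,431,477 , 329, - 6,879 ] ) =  [-846.07,-228,-202.5, - 138, - 6, - 34/11,259/17,541/19,103,329,368,  394,431, 477 , 792.76,879] 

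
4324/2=2162 = 2162.00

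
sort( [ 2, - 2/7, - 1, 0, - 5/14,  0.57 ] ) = [- 1, - 5/14, - 2/7, 0, 0.57, 2 ]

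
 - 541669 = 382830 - 924499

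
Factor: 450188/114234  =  934/237 = 2^1*3^ ( - 1)*79^( - 1 )*467^1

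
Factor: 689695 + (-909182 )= - 17^1*12911^1 = - 219487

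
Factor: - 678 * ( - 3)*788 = 1602792 = 2^3*3^2 * 113^1 *197^1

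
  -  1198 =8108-9306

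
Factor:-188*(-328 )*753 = 2^5*3^1 *41^1*47^1  *251^1 = 46432992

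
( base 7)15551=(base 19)c38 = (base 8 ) 10455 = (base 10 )4397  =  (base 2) 1000100101101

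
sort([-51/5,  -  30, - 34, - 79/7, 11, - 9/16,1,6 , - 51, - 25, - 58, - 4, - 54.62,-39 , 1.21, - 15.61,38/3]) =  [ - 58, - 54.62, - 51,- 39, - 34, -30,  -  25,- 15.61, - 79/7, - 51/5,-4, - 9/16,1,1.21,6,11, 38/3]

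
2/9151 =2/9151 = 0.00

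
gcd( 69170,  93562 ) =2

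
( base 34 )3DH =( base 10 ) 3927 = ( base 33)3K0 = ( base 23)79H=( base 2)111101010111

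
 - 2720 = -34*80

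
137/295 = 137/295 = 0.46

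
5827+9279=15106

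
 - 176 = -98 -78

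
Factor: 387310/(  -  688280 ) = -38731/68828 = - 2^( - 2)*7^1*11^1 *503^1* 17207^( - 1)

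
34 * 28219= 959446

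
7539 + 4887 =12426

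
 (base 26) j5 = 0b111110011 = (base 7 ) 1312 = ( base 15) 234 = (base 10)499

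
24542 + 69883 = 94425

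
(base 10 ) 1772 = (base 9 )2378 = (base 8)3354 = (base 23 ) 381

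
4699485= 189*24865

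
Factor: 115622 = 2^1*13^1*4447^1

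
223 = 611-388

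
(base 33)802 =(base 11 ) 6602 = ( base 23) gak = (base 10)8714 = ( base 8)21012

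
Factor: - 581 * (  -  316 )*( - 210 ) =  - 38555160 = - 2^3*3^1*5^1* 7^2*79^1*83^1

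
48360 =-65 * (-744 )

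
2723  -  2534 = 189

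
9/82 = 9/82 = 0.11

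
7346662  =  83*88514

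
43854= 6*7309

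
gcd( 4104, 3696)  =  24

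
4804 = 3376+1428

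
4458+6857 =11315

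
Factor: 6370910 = 2^1*5^1 * 7^1*13^1 * 7001^1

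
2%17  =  2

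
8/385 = 8/385 = 0.02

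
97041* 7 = 679287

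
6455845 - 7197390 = -741545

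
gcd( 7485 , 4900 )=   5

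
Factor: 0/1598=0^1  =  0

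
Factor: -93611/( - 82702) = 2^( - 1 )*7^1*43^1*311^1 * 41351^( - 1)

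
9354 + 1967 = 11321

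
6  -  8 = -2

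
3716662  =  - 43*( - 86434 )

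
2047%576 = 319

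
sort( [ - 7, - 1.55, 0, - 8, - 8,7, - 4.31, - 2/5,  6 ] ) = [-8, - 8, - 7, - 4.31, - 1.55, - 2/5, 0,6,7] 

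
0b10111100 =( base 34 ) 5i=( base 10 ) 188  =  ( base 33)5n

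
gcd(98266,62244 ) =14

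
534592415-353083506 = 181508909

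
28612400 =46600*614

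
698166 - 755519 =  - 57353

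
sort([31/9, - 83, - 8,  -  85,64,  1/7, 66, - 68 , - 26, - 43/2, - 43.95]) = [ - 85, - 83, - 68, - 43.95, - 26, -43/2, - 8,1/7,31/9,64,66] 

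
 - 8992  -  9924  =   - 18916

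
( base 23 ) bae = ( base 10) 6063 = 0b1011110101111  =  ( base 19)gf2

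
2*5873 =11746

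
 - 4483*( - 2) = 8966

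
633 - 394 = 239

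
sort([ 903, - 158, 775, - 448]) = [ - 448, - 158,775  ,  903] 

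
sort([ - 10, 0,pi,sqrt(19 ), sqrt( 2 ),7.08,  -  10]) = [  -  10, - 10, 0, sqrt( 2), pi,sqrt(19), 7.08 ]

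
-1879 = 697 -2576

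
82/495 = 82/495 =0.17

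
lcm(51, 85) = 255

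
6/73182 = 1/12197= 0.00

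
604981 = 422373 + 182608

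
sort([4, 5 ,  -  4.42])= [ - 4.42, 4,5]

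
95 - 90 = 5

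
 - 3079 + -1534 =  - 4613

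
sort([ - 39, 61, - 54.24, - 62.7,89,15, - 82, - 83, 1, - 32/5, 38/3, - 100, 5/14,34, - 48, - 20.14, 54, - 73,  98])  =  [ - 100 ,  -  83, - 82, - 73, - 62.7, - 54.24, - 48,  -  39, - 20.14, - 32/5,  5/14, 1, 38/3, 15, 34, 54,61,  89, 98]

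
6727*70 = 470890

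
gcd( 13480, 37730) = 10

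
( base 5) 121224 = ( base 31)4N7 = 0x11d4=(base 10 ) 4564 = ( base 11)347A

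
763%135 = 88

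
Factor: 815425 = 5^2 *13^2 * 193^1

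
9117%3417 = 2283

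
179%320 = 179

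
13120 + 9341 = 22461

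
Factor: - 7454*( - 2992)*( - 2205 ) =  - 2^5*3^2 * 5^1*7^2*11^1 * 17^1*3727^1 = - 49176721440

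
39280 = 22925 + 16355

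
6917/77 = 6917/77 = 89.83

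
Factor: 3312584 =2^3*11^1*37643^1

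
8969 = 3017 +5952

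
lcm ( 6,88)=264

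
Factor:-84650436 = - 2^2 *3^2*13^1*191^1*947^1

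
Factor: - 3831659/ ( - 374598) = 2^( - 1 )*3^( - 3 )*7^( - 1)*13^1*241^1*991^( - 1 )*1223^1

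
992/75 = 13 + 17/75 = 13.23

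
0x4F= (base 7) 142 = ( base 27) 2p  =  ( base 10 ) 79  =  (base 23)3a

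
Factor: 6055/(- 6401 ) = -5^1 *7^1 * 37^(-1 ) = -35/37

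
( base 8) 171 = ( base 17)72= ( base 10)121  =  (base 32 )3p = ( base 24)51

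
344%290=54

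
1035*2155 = 2230425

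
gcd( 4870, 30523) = 1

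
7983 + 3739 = 11722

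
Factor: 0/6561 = 0= 0^1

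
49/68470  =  49/68470 = 0.00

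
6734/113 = 6734/113 = 59.59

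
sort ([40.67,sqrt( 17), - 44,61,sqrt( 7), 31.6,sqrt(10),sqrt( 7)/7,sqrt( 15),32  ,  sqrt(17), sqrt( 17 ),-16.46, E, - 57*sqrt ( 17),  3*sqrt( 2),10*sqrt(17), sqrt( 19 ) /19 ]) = [-57*sqrt ( 17), - 44, - 16.46,sqrt (19)/19,sqrt (7)/7 , sqrt(7) , E,sqrt( 10 ),sqrt(15 ), sqrt(17),sqrt( 17),  sqrt (17),3*sqrt(2 ),31.6,32, 40.67,10*sqrt(17), 61] 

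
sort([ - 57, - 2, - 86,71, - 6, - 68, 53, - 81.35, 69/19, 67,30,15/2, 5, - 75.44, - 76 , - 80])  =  [-86,  -  81.35,  -  80,-76, - 75.44,  -  68, - 57, - 6, - 2,69/19, 5, 15/2, 30, 53, 67,71]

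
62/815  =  62/815 = 0.08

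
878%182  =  150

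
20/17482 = 10/8741 = 0.00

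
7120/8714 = 3560/4357 = 0.82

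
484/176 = 2 + 3/4 = 2.75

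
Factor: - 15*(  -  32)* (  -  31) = - 14880 = -  2^5*3^1*5^1*31^1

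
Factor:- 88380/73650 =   -  6/5= - 2^1*3^1*5^ ( - 1 )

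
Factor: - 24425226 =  - 2^1*3^4* 7^2*17^1*181^1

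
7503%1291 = 1048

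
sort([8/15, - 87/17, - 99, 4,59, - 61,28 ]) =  [ - 99, - 61, - 87/17, 8/15,4, 28,59 ] 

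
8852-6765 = 2087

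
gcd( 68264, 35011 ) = 1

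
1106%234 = 170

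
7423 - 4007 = 3416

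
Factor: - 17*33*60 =  -  2^2*3^2*5^1*11^1*17^1 = - 33660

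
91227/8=91227/8 = 11403.38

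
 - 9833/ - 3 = 3277 + 2/3  =  3277.67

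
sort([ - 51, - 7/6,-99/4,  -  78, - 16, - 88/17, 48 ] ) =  [  -  78, - 51,-99/4, - 16 ,-88/17,-7/6, 48] 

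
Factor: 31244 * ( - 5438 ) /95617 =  - 2^3 * 73^1*107^1*2719^1*95617^(  -  1 )=- 169904872/95617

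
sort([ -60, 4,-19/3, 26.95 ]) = [ - 60, - 19/3, 4 , 26.95 ]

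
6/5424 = 1/904 = 0.00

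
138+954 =1092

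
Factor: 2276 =2^2*569^1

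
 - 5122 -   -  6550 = 1428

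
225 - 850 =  - 625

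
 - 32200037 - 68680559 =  - 100880596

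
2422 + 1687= 4109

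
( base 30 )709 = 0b1100010100101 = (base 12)3799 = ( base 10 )6309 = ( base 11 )4816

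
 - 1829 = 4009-5838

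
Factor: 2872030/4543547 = 2^1*5^1*7^1*89^1*461^1 * 1039^ (-1)*4373^ ( - 1 )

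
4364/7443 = 4364/7443  =  0.59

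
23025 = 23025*1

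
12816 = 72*178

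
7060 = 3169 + 3891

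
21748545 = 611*35595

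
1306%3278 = 1306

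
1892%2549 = 1892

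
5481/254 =5481/254 = 21.58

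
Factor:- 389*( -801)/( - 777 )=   -  3^1*7^( -1 )* 37^( - 1)*89^1*389^1 = -103863/259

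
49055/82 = 49055/82 = 598.23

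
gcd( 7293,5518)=1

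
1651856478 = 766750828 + 885105650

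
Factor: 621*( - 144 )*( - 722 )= 2^5*3^5 * 19^2*23^1 = 64564128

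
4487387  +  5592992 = 10080379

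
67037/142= 67037/142 = 472.09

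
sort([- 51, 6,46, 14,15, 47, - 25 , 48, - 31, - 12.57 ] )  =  [ - 51, - 31,  -  25, - 12.57, 6,14, 15, 46,47,48]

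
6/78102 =1/13017  =  0.00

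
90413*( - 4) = -361652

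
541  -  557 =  - 16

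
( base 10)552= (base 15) 26C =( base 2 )1000101000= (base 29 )j1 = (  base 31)hp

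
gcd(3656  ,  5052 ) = 4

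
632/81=632/81 = 7.80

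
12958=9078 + 3880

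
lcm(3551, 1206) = 63918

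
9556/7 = 9556/7=1365.14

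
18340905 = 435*42163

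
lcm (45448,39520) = 908960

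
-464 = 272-736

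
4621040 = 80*57763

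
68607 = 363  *189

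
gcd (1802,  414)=2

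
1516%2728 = 1516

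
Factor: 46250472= 2^3*3^1*17^1*113359^1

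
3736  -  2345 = 1391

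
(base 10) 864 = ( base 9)1160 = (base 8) 1540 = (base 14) 45A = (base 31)RR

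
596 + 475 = 1071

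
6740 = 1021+5719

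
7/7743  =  7/7743 = 0.00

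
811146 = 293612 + 517534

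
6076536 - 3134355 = 2942181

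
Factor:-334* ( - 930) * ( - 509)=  -158105580=-2^2*3^1*5^1*31^1*167^1*509^1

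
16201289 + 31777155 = 47978444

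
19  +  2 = 21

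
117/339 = 39/113  =  0.35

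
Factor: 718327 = 179^1 * 4013^1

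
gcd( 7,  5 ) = 1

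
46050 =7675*6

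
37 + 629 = 666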